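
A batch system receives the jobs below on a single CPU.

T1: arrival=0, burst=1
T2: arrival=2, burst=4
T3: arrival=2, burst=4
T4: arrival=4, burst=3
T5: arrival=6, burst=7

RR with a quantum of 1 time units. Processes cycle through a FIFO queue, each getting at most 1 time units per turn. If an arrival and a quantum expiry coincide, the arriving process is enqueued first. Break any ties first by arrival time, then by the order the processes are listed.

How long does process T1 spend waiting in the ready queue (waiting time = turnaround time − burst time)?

0

Schedule: | T1 0-1 | idle 1-2 | T2 2-3 | T3 3-4 | T2 4-5 | T4 5-6 | T3 6-7 | T2 7-8 | T5 8-9 | T4 9-10 | T3 10-11 | T2 11-12 | T5 12-13 | T4 13-14 | T3 14-15 | T5 15-20 |
Completion: T1=1  T2=12  T3=15  T4=14  T5=20
Turnaround (C−A): T1=1  T2=10  T3=13  T4=10  T5=14
Waiting(T1) = turnaround − burst = 1 − 1 = 0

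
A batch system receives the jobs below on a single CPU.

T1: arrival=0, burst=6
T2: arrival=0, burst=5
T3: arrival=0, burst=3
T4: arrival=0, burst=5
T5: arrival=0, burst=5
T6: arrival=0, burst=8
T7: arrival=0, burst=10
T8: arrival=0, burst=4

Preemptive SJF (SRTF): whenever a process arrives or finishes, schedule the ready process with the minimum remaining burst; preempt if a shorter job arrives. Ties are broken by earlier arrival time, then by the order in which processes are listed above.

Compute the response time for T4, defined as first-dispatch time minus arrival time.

Timeline: | T3 0-3 | T8 3-7 | T2 7-12 | T4 12-17 | T5 17-22 | T1 22-28 | T6 28-36 | T7 36-46 |
Completion: T1=28  T2=12  T3=3  T4=17  T5=22  T6=36  T7=46  T8=7
Turnaround (C−A): T1=28  T2=12  T3=3  T4=17  T5=22  T6=36  T7=46  T8=7
Response(T4) = first start − arrival = 12 − 0 = 12

12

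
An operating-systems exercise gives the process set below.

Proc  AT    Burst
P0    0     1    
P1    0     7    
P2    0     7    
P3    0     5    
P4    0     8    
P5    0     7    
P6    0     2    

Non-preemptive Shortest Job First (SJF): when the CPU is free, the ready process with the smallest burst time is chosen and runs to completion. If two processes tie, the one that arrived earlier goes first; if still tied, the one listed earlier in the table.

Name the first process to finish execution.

P0

Timeline: | P0 0-1 | P6 1-3 | P3 3-8 | P1 8-15 | P2 15-22 | P5 22-29 | P4 29-37 |
Completion: P0=1  P1=15  P2=22  P3=8  P4=37  P5=29  P6=3
Finish order: P0 → P6 → P3 → P1 → P2 → P5 → P4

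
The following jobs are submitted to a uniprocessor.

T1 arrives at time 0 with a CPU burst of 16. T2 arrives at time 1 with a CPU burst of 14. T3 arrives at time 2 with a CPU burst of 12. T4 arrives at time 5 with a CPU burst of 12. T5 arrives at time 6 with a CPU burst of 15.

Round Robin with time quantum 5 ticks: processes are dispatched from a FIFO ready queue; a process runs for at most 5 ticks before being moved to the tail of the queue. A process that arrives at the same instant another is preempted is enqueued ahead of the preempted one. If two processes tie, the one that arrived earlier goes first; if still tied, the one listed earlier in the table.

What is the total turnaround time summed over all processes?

Gantt: | T1 0-5 | T2 5-10 | T3 10-15 | T4 15-20 | T1 20-25 | T5 25-30 | T2 30-35 | T3 35-40 | T4 40-45 | T1 45-50 | T5 50-55 | T2 55-59 | T3 59-61 | T4 61-63 | T1 63-64 | T5 64-69 |
Completion: T1=64  T2=59  T3=61  T4=63  T5=69
Turnaround (C−A): T1=64  T2=58  T3=59  T4=58  T5=63
Turnaround = completion − arrival: T1=64, T2=58, T3=59, T4=58, T5=63
Total turnaround = 64 + 58 + 59 + 58 + 63 = 302

302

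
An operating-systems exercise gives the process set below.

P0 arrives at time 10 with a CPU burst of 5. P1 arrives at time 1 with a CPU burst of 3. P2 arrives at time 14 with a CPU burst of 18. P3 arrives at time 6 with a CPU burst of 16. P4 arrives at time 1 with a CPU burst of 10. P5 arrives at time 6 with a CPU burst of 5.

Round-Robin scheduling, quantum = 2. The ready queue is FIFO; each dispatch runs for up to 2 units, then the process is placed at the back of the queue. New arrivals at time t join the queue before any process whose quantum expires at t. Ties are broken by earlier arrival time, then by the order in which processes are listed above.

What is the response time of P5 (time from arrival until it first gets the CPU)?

Schedule: | idle 0-1 | P1 1-3 | P4 3-5 | P1 5-6 | P4 6-8 | P3 8-10 | P5 10-12 | P4 12-14 | P0 14-16 | P3 16-18 | P5 18-20 | P2 20-22 | P4 22-24 | P0 24-26 | P3 26-28 | P5 28-29 | P2 29-31 | P4 31-33 | P0 33-34 | P3 34-36 | P2 36-38 | P3 38-40 | P2 40-42 | P3 42-44 | P2 44-46 | P3 46-48 | P2 48-50 | P3 50-52 | P2 52-58 |
Completion: P0=34  P1=6  P2=58  P3=52  P4=33  P5=29
Response(P5) = first start − arrival = 10 − 6 = 4

4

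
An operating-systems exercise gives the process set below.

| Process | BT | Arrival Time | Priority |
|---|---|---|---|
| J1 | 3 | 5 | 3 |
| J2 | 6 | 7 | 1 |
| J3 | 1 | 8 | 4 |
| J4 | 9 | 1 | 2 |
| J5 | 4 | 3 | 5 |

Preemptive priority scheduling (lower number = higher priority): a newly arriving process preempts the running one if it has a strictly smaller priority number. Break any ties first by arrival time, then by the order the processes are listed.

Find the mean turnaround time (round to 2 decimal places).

13.60

Schedule: | idle 0-1 | J4 1-7 | J2 7-13 | J4 13-16 | J1 16-19 | J3 19-20 | J5 20-24 |
Completion: J1=19  J2=13  J3=20  J4=16  J5=24
Turnaround times: J1=14, J2=6, J3=12, J4=15, J5=21
Average turnaround = (14+6+12+15+21) / 5 = 68/5 = 13.60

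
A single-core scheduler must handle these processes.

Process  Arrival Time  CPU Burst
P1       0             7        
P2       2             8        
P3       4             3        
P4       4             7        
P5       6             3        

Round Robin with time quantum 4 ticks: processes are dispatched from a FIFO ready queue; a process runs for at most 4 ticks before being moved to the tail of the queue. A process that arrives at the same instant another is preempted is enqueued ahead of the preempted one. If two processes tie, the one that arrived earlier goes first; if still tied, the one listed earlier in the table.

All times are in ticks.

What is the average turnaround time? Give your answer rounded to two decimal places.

Gantt: | P1 0-4 | P2 4-8 | P3 8-11 | P4 11-15 | P1 15-18 | P5 18-21 | P2 21-25 | P4 25-28 |
Completion: P1=18  P2=25  P3=11  P4=28  P5=21
Turnaround (C−A): P1=18  P2=23  P3=7  P4=24  P5=15
Turnaround times: P1=18, P2=23, P3=7, P4=24, P5=15
Average turnaround = (18+23+7+24+15) / 5 = 87/5 = 17.40

17.40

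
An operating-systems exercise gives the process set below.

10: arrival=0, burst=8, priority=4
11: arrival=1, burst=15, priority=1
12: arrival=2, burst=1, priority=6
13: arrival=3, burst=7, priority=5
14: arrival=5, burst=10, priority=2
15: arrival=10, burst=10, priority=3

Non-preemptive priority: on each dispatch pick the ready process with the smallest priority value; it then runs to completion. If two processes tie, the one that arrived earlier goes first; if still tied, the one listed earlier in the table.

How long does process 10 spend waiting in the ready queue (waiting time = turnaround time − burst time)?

Timeline: | 10 0-8 | 11 8-23 | 14 23-33 | 15 33-43 | 13 43-50 | 12 50-51 |
Completion: 10=8  11=23  12=51  13=50  14=33  15=43
Waiting(10) = turnaround − burst = 8 − 8 = 0

0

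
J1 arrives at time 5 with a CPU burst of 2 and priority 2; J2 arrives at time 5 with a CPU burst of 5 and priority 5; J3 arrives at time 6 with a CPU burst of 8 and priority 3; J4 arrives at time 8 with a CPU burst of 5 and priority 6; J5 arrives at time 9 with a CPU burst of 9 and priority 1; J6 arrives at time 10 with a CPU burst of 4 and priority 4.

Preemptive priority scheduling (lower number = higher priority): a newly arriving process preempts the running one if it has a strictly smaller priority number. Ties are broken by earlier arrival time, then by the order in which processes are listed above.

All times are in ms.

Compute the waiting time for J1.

0

Gantt: | idle 0-5 | J1 5-7 | J3 7-9 | J5 9-18 | J3 18-24 | J6 24-28 | J2 28-33 | J4 33-38 |
Completion: J1=7  J2=33  J3=24  J4=38  J5=18  J6=28
Turnaround (C−A): J1=2  J2=28  J3=18  J4=30  J5=9  J6=18
Waiting(J1) = turnaround − burst = 2 − 2 = 0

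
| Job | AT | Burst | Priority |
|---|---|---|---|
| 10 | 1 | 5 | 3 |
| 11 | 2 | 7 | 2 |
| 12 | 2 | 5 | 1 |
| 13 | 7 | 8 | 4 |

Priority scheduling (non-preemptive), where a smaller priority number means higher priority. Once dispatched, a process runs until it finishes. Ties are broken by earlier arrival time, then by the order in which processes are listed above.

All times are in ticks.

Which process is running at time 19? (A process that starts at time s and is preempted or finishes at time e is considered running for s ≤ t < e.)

Gantt: | idle 0-1 | 10 1-6 | 12 6-11 | 11 11-18 | 13 18-26 |
Completion: 10=6  11=18  12=11  13=26

13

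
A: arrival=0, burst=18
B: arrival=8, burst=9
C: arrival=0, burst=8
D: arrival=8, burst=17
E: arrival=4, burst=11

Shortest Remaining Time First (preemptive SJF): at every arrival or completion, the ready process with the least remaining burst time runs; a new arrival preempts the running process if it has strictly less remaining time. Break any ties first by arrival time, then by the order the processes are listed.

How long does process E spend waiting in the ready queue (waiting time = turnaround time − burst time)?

Timeline: | C 0-8 | B 8-17 | E 17-28 | D 28-45 | A 45-63 |
Completion: A=63  B=17  C=8  D=45  E=28
Turnaround (C−A): A=63  B=9  C=8  D=37  E=24
Waiting(E) = turnaround − burst = 24 − 11 = 13

13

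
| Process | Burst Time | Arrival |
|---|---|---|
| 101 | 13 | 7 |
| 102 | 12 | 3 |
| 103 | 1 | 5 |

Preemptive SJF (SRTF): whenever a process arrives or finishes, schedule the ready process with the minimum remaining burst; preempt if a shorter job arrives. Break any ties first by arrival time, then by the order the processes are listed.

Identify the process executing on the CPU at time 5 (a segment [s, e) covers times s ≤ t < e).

Timeline: | idle 0-3 | 102 3-5 | 103 5-6 | 102 6-16 | 101 16-29 |
Completion: 101=29  102=16  103=6

103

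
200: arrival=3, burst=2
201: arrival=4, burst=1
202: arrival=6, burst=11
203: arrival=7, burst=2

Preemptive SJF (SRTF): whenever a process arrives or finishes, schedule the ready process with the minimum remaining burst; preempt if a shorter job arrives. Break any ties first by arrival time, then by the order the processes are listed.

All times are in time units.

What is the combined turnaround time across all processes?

19

Schedule: | idle 0-3 | 200 3-5 | 201 5-6 | 202 6-7 | 203 7-9 | 202 9-19 |
Completion: 200=5  201=6  202=19  203=9
Turnaround (C−A): 200=2  201=2  202=13  203=2
Turnaround = completion − arrival: 200=2, 201=2, 202=13, 203=2
Total turnaround = 2 + 2 + 13 + 2 = 19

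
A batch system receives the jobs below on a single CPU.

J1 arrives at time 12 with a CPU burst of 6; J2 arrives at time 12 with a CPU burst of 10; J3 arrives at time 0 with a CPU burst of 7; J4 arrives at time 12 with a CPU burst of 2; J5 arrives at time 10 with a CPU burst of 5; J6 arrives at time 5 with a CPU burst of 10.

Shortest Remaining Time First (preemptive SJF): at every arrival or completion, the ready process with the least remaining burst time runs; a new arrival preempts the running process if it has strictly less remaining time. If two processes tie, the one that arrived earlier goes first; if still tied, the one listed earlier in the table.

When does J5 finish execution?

17

Schedule: | J3 0-7 | J6 7-10 | J5 10-12 | J4 12-14 | J5 14-17 | J1 17-23 | J6 23-30 | J2 30-40 |
Completion: J1=23  J2=40  J3=7  J4=14  J5=17  J6=30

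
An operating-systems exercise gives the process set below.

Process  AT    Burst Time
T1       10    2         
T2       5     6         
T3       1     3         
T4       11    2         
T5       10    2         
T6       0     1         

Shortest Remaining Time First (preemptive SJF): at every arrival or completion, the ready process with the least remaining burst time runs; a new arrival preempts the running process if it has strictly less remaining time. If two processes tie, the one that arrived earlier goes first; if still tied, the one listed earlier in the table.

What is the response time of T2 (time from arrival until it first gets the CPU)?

0

Schedule: | T6 0-1 | T3 1-4 | idle 4-5 | T2 5-11 | T1 11-13 | T5 13-15 | T4 15-17 |
Completion: T1=13  T2=11  T3=4  T4=17  T5=15  T6=1
Turnaround (C−A): T1=3  T2=6  T3=3  T4=6  T5=5  T6=1
Response(T2) = first start − arrival = 5 − 5 = 0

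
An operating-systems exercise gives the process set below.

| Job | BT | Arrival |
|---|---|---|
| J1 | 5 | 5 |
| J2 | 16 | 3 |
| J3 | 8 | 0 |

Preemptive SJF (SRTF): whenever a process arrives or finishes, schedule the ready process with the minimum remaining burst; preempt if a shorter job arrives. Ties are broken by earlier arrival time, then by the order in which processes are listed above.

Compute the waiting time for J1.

3

Timeline: | J3 0-8 | J1 8-13 | J2 13-29 |
Completion: J1=13  J2=29  J3=8
Turnaround (C−A): J1=8  J2=26  J3=8
Waiting(J1) = turnaround − burst = 8 − 5 = 3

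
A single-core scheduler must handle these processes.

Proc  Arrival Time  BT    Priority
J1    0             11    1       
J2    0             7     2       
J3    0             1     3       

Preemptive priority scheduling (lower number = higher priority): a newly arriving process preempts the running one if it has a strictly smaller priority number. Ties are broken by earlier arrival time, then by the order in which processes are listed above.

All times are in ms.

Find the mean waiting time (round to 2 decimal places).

9.67

Schedule: | J1 0-11 | J2 11-18 | J3 18-19 |
Completion: J1=11  J2=18  J3=19
Turnaround (C−A): J1=11  J2=18  J3=19
Waiting times: J1=0, J2=11, J3=18
Average waiting = (0+11+18) / 3 = 29/3 = 9.67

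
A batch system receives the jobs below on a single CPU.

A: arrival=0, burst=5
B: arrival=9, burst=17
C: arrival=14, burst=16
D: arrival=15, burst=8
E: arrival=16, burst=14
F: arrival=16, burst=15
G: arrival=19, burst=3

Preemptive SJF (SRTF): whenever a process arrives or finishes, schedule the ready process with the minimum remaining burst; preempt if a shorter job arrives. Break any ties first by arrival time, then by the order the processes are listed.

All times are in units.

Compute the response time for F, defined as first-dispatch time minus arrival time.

Gantt: | A 0-5 | idle 5-9 | B 9-15 | D 15-19 | G 19-22 | D 22-26 | B 26-37 | E 37-51 | F 51-66 | C 66-82 |
Completion: A=5  B=37  C=82  D=26  E=51  F=66  G=22
Turnaround (C−A): A=5  B=28  C=68  D=11  E=35  F=50  G=3
Response(F) = first start − arrival = 51 − 16 = 35

35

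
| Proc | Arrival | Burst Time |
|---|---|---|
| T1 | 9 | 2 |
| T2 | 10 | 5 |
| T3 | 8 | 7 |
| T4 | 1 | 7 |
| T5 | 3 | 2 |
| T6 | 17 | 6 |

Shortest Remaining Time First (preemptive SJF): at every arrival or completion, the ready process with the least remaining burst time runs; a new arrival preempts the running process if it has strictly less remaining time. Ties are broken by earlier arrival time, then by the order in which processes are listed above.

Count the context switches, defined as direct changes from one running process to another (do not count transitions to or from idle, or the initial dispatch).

Schedule: | idle 0-1 | T4 1-3 | T5 3-5 | T4 5-10 | T1 10-12 | T2 12-17 | T6 17-23 | T3 23-30 |
Completion: T1=12  T2=17  T3=30  T4=10  T5=5  T6=23
Turnaround (C−A): T1=3  T2=7  T3=22  T4=9  T5=2  T6=6

6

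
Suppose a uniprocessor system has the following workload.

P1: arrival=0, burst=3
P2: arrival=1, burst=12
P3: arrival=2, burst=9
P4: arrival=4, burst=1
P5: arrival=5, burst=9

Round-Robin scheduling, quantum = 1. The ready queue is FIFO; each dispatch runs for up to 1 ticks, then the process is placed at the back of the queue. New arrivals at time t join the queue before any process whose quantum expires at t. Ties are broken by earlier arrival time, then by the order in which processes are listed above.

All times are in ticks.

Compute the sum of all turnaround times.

96

Gantt: | P1 0-1 | P2 1-2 | P1 2-3 | P3 3-4 | P2 4-5 | P1 5-6 | P4 6-7 | P3 7-8 | P5 8-9 | P2 9-10 | P3 10-11 | P5 11-12 | P2 12-13 | P3 13-14 | P5 14-15 | P2 15-16 | P3 16-17 | P5 17-18 | P2 18-19 | P3 19-20 | P5 20-21 | P2 21-22 | P3 22-23 | P5 23-24 | P2 24-25 | P3 25-26 | P5 26-27 | P2 27-28 | P3 28-29 | P5 29-30 | P2 30-31 | P5 31-32 | P2 32-34 |
Completion: P1=6  P2=34  P3=29  P4=7  P5=32
Turnaround = completion − arrival: P1=6, P2=33, P3=27, P4=3, P5=27
Total turnaround = 6 + 33 + 27 + 3 + 27 = 96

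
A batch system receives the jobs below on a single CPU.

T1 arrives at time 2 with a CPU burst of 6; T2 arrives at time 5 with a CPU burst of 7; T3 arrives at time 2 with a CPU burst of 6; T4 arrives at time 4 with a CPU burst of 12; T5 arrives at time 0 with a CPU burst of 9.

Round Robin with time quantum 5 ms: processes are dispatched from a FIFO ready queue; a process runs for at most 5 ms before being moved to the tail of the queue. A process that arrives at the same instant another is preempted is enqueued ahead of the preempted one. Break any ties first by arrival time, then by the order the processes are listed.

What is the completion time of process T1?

Gantt: | T5 0-5 | T1 5-10 | T3 10-15 | T4 15-20 | T2 20-25 | T5 25-29 | T1 29-30 | T3 30-31 | T4 31-36 | T2 36-38 | T4 38-40 |
Completion: T1=30  T2=38  T3=31  T4=40  T5=29

30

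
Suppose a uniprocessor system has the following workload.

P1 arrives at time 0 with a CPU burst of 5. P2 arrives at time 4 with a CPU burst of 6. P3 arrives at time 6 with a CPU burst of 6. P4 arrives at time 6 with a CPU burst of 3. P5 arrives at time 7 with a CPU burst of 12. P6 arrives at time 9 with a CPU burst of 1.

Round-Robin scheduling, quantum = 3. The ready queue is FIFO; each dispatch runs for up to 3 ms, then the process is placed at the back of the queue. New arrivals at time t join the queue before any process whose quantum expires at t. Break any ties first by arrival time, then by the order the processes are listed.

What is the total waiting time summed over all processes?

Schedule: | P1 0-5 | P2 5-8 | P3 8-11 | P4 11-14 | P5 14-17 | P2 17-20 | P6 20-21 | P3 21-24 | P5 24-33 |
Completion: P1=5  P2=20  P3=24  P4=14  P5=33  P6=21
Waiting = turnaround − burst: P1=0, P2=10, P3=12, P4=5, P5=14, P6=11
Total waiting = 0 + 10 + 12 + 5 + 14 + 11 = 52

52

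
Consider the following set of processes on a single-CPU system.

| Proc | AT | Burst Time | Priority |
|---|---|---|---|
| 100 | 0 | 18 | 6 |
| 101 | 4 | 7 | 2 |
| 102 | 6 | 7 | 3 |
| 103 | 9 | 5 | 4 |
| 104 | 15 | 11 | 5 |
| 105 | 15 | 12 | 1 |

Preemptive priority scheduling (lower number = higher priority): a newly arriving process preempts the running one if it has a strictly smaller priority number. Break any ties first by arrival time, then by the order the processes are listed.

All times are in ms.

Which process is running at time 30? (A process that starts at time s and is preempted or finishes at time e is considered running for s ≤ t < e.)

103

Timeline: | 100 0-4 | 101 4-11 | 102 11-15 | 105 15-27 | 102 27-30 | 103 30-35 | 104 35-46 | 100 46-60 |
Completion: 100=60  101=11  102=30  103=35  104=46  105=27
Turnaround (C−A): 100=60  101=7  102=24  103=26  104=31  105=12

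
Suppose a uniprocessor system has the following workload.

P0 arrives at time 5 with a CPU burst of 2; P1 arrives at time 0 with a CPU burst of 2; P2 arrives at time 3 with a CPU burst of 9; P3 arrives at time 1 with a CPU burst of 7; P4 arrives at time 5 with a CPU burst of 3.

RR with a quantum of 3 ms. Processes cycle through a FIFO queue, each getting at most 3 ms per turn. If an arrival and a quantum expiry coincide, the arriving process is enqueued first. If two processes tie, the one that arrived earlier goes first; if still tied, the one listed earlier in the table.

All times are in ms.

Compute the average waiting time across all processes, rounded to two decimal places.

6.20

Schedule: | P1 0-2 | P3 2-5 | P2 5-8 | P0 8-10 | P4 10-13 | P3 13-16 | P2 16-19 | P3 19-20 | P2 20-23 |
Completion: P0=10  P1=2  P2=23  P3=20  P4=13
Turnaround (C−A): P0=5  P1=2  P2=20  P3=19  P4=8
Waiting times: P0=3, P1=0, P2=11, P3=12, P4=5
Average waiting = (3+0+11+12+5) / 5 = 31/5 = 6.20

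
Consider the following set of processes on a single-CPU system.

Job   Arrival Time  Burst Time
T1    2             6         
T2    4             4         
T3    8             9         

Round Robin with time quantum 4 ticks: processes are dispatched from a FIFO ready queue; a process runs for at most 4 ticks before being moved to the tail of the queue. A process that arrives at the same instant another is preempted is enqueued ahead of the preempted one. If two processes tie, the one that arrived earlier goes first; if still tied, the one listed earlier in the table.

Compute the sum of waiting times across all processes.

10

Gantt: | idle 0-2 | T1 2-6 | T2 6-10 | T1 10-12 | T3 12-21 |
Completion: T1=12  T2=10  T3=21
Turnaround (C−A): T1=10  T2=6  T3=13
Waiting = turnaround − burst: T1=4, T2=2, T3=4
Total waiting = 4 + 2 + 4 = 10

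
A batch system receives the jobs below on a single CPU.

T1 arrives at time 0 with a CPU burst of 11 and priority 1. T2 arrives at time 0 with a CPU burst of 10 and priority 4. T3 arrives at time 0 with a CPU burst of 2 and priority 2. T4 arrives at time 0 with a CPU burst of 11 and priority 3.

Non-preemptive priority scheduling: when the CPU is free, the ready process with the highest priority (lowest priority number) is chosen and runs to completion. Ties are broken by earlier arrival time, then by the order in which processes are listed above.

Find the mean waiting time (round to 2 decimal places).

12.00

Timeline: | T1 0-11 | T3 11-13 | T4 13-24 | T2 24-34 |
Completion: T1=11  T2=34  T3=13  T4=24
Waiting times: T1=0, T2=24, T3=11, T4=13
Average waiting = (0+24+11+13) / 4 = 48/4 = 12.00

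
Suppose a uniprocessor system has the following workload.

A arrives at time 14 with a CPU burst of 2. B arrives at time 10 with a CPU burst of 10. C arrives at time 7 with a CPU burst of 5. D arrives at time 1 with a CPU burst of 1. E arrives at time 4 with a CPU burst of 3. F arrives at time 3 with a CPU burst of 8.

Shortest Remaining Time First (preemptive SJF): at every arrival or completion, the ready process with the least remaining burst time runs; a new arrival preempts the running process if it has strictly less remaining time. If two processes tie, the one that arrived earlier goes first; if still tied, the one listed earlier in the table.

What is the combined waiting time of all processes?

Schedule: | idle 0-1 | D 1-2 | idle 2-3 | F 3-4 | E 4-7 | C 7-12 | F 12-14 | A 14-16 | F 16-21 | B 21-31 |
Completion: A=16  B=31  C=12  D=2  E=7  F=21
Turnaround (C−A): A=2  B=21  C=5  D=1  E=3  F=18
Waiting = turnaround − burst: A=0, B=11, C=0, D=0, E=0, F=10
Total waiting = 0 + 11 + 0 + 0 + 0 + 10 = 21

21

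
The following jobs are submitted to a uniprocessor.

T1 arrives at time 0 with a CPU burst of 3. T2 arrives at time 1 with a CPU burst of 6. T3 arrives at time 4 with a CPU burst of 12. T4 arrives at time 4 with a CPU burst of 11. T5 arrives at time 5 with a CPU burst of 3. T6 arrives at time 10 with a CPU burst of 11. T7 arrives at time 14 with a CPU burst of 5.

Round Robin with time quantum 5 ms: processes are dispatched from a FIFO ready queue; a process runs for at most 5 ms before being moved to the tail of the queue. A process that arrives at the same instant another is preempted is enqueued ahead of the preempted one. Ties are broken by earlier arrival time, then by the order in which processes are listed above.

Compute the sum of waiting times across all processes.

Schedule: | T1 0-3 | T2 3-8 | T3 8-13 | T4 13-18 | T5 18-21 | T2 21-22 | T6 22-27 | T3 27-32 | T7 32-37 | T4 37-42 | T6 42-47 | T3 47-49 | T4 49-50 | T6 50-51 |
Completion: T1=3  T2=22  T3=49  T4=50  T5=21  T6=51  T7=37
Turnaround (C−A): T1=3  T2=21  T3=45  T4=46  T5=16  T6=41  T7=23
Waiting = turnaround − burst: T1=0, T2=15, T3=33, T4=35, T5=13, T6=30, T7=18
Total waiting = 0 + 15 + 33 + 35 + 13 + 30 + 18 = 144

144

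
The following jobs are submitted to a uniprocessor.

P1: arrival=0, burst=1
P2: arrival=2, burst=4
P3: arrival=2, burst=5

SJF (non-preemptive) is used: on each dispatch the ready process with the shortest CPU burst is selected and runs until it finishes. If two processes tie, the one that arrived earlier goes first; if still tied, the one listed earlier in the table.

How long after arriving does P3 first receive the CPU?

4

Gantt: | P1 0-1 | idle 1-2 | P2 2-6 | P3 6-11 |
Completion: P1=1  P2=6  P3=11
Turnaround (C−A): P1=1  P2=4  P3=9
Response(P3) = first start − arrival = 6 − 2 = 4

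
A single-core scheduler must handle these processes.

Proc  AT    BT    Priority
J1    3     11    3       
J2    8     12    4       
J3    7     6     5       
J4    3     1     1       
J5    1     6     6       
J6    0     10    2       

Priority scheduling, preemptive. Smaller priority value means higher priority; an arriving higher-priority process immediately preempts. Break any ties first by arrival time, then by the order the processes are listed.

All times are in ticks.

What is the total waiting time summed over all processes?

Timeline: | J6 0-3 | J4 3-4 | J6 4-11 | J1 11-22 | J2 22-34 | J3 34-40 | J5 40-46 |
Completion: J1=22  J2=34  J3=40  J4=4  J5=46  J6=11
Turnaround (C−A): J1=19  J2=26  J3=33  J4=1  J5=45  J6=11
Waiting = turnaround − burst: J1=8, J2=14, J3=27, J4=0, J5=39, J6=1
Total waiting = 8 + 14 + 27 + 0 + 39 + 1 = 89

89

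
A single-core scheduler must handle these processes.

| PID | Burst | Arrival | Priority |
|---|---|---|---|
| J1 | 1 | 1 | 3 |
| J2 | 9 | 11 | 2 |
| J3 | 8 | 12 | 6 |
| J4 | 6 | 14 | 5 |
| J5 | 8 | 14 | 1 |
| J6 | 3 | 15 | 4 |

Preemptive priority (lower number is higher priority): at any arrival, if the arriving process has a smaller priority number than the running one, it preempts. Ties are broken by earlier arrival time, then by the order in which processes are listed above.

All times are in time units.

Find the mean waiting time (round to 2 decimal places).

10.50

Schedule: | idle 0-1 | J1 1-2 | idle 2-11 | J2 11-14 | J5 14-22 | J2 22-28 | J6 28-31 | J4 31-37 | J3 37-45 |
Completion: J1=2  J2=28  J3=45  J4=37  J5=22  J6=31
Waiting times: J1=0, J2=8, J3=25, J4=17, J5=0, J6=13
Average waiting = (0+8+25+17+0+13) / 6 = 63/6 = 10.50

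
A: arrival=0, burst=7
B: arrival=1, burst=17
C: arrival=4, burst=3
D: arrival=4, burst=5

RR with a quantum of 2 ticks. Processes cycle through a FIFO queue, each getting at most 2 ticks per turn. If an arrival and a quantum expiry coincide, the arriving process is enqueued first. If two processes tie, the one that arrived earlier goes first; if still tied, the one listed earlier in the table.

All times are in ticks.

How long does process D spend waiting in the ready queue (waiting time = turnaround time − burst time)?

Timeline: | A 0-2 | B 2-4 | A 4-6 | C 6-8 | D 8-10 | B 10-12 | A 12-14 | C 14-15 | D 15-17 | B 17-19 | A 19-20 | D 20-21 | B 21-32 |
Completion: A=20  B=32  C=15  D=21
Waiting(D) = turnaround − burst = 17 − 5 = 12

12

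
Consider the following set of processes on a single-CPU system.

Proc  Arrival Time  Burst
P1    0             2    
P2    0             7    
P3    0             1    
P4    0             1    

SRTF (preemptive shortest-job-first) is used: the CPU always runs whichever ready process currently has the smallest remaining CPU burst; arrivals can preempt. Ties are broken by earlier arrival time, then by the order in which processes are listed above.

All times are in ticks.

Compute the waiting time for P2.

4

Timeline: | P3 0-1 | P4 1-2 | P1 2-4 | P2 4-11 |
Completion: P1=4  P2=11  P3=1  P4=2
Waiting(P2) = turnaround − burst = 11 − 7 = 4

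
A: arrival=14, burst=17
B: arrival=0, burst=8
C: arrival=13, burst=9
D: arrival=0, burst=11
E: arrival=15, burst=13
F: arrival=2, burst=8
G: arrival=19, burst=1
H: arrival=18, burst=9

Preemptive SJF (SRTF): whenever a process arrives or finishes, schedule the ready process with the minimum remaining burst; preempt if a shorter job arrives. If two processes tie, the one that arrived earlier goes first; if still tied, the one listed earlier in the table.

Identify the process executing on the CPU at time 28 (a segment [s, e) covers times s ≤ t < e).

H

Gantt: | B 0-8 | F 8-16 | C 16-19 | G 19-20 | C 20-26 | H 26-35 | D 35-46 | E 46-59 | A 59-76 |
Completion: A=76  B=8  C=26  D=46  E=59  F=16  G=20  H=35
Turnaround (C−A): A=62  B=8  C=13  D=46  E=44  F=14  G=1  H=17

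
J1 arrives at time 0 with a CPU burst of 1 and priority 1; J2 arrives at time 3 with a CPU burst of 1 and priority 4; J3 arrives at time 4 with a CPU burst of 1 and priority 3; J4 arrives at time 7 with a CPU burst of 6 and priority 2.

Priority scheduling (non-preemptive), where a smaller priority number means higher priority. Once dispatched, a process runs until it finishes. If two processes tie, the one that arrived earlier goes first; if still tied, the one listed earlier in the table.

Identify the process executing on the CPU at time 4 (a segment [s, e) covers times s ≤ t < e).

J3

Schedule: | J1 0-1 | idle 1-3 | J2 3-4 | J3 4-5 | idle 5-7 | J4 7-13 |
Completion: J1=1  J2=4  J3=5  J4=13
Turnaround (C−A): J1=1  J2=1  J3=1  J4=6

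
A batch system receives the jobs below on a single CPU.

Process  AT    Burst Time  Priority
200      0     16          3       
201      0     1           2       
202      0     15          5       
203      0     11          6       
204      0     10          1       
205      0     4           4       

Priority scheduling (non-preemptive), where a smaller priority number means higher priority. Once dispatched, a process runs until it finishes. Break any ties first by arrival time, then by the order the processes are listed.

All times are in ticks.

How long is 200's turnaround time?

Timeline: | 204 0-10 | 201 10-11 | 200 11-27 | 205 27-31 | 202 31-46 | 203 46-57 |
Completion: 200=27  201=11  202=46  203=57  204=10  205=31
Turnaround(200) = completion − arrival = 27 − 0 = 27

27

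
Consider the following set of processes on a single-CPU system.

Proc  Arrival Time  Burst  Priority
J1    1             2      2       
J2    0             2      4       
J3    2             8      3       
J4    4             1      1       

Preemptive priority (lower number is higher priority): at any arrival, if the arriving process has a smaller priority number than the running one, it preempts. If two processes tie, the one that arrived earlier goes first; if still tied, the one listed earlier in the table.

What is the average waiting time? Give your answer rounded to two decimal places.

3.25

Schedule: | J2 0-1 | J1 1-3 | J3 3-4 | J4 4-5 | J3 5-12 | J2 12-13 |
Completion: J1=3  J2=13  J3=12  J4=5
Turnaround (C−A): J1=2  J2=13  J3=10  J4=1
Waiting times: J1=0, J2=11, J3=2, J4=0
Average waiting = (0+11+2+0) / 4 = 13/4 = 3.25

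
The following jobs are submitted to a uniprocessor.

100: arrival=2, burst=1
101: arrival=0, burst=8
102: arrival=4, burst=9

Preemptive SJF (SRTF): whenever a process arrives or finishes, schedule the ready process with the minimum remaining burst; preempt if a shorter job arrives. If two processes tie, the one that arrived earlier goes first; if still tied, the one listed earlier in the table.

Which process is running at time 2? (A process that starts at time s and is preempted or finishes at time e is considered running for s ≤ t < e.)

Timeline: | 101 0-2 | 100 2-3 | 101 3-9 | 102 9-18 |
Completion: 100=3  101=9  102=18

100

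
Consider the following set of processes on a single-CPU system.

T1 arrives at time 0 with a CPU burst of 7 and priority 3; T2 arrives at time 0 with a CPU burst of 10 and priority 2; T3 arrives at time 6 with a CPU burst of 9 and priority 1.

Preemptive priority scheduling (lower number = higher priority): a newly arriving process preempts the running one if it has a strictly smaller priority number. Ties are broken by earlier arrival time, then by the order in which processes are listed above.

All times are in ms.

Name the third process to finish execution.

Timeline: | T2 0-6 | T3 6-15 | T2 15-19 | T1 19-26 |
Completion: T1=26  T2=19  T3=15
Finish order: T3 → T2 → T1

T1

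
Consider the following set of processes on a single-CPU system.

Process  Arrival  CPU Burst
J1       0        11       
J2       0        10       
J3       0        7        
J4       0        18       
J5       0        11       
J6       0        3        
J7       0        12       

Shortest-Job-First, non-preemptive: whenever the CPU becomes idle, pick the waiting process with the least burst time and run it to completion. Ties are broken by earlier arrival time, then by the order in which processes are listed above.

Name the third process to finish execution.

J2

Timeline: | J6 0-3 | J3 3-10 | J2 10-20 | J1 20-31 | J5 31-42 | J7 42-54 | J4 54-72 |
Completion: J1=31  J2=20  J3=10  J4=72  J5=42  J6=3  J7=54
Turnaround (C−A): J1=31  J2=20  J3=10  J4=72  J5=42  J6=3  J7=54
Finish order: J6 → J3 → J2 → J1 → J5 → J7 → J4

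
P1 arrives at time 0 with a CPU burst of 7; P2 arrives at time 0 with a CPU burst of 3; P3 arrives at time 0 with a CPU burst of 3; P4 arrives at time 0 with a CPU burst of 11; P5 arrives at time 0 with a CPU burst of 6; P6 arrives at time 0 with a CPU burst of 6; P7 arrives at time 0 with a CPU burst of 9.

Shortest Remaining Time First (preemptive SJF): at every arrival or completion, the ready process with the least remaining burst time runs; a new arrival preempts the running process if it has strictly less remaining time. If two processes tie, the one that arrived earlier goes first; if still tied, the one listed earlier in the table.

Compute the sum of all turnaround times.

Gantt: | P2 0-3 | P3 3-6 | P5 6-12 | P6 12-18 | P1 18-25 | P7 25-34 | P4 34-45 |
Completion: P1=25  P2=3  P3=6  P4=45  P5=12  P6=18  P7=34
Turnaround = completion − arrival: P1=25, P2=3, P3=6, P4=45, P5=12, P6=18, P7=34
Total turnaround = 25 + 3 + 6 + 45 + 12 + 18 + 34 = 143

143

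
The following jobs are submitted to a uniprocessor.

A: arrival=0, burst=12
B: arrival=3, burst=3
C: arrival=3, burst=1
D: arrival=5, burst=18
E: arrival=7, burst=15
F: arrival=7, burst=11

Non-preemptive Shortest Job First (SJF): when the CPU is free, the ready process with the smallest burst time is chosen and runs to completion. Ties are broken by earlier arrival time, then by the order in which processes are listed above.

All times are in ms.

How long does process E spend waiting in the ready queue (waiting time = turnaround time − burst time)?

20

Timeline: | A 0-12 | C 12-13 | B 13-16 | F 16-27 | E 27-42 | D 42-60 |
Completion: A=12  B=16  C=13  D=60  E=42  F=27
Turnaround (C−A): A=12  B=13  C=10  D=55  E=35  F=20
Waiting(E) = turnaround − burst = 35 − 15 = 20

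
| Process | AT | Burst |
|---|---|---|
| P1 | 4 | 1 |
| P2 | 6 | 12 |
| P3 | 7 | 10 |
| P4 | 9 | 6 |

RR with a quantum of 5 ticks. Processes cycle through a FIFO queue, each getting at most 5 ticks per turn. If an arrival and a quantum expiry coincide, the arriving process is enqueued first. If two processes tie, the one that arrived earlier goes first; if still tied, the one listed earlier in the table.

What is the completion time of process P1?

5

Gantt: | idle 0-4 | P1 4-5 | idle 5-6 | P2 6-11 | P3 11-16 | P4 16-21 | P2 21-26 | P3 26-31 | P4 31-32 | P2 32-34 |
Completion: P1=5  P2=34  P3=31  P4=32
Turnaround (C−A): P1=1  P2=28  P3=24  P4=23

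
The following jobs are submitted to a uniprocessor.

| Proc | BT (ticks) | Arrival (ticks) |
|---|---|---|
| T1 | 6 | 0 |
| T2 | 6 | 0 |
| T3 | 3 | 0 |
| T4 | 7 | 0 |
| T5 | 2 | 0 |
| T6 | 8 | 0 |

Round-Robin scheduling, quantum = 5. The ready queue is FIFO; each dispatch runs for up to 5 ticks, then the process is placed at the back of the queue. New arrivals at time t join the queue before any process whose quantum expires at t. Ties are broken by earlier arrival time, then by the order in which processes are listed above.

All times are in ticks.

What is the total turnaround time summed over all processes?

147

Schedule: | T1 0-5 | T2 5-10 | T3 10-13 | T4 13-18 | T5 18-20 | T6 20-25 | T1 25-26 | T2 26-27 | T4 27-29 | T6 29-32 |
Completion: T1=26  T2=27  T3=13  T4=29  T5=20  T6=32
Turnaround (C−A): T1=26  T2=27  T3=13  T4=29  T5=20  T6=32
Turnaround = completion − arrival: T1=26, T2=27, T3=13, T4=29, T5=20, T6=32
Total turnaround = 26 + 27 + 13 + 29 + 20 + 32 = 147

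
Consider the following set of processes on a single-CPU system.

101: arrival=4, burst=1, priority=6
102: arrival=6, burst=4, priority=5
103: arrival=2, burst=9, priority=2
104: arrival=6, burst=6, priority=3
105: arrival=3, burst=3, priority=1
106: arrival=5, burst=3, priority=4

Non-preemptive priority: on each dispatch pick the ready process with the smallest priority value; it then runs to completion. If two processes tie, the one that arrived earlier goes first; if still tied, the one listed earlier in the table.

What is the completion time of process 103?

Schedule: | idle 0-2 | 103 2-11 | 105 11-14 | 104 14-20 | 106 20-23 | 102 23-27 | 101 27-28 |
Completion: 101=28  102=27  103=11  104=20  105=14  106=23
Turnaround (C−A): 101=24  102=21  103=9  104=14  105=11  106=18

11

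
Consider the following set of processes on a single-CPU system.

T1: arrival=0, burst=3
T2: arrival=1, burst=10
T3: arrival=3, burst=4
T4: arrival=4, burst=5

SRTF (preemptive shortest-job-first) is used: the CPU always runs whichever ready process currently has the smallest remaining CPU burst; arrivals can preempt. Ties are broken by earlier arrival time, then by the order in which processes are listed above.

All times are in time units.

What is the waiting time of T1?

Gantt: | T1 0-3 | T3 3-7 | T4 7-12 | T2 12-22 |
Completion: T1=3  T2=22  T3=7  T4=12
Turnaround (C−A): T1=3  T2=21  T3=4  T4=8
Waiting(T1) = turnaround − burst = 3 − 3 = 0

0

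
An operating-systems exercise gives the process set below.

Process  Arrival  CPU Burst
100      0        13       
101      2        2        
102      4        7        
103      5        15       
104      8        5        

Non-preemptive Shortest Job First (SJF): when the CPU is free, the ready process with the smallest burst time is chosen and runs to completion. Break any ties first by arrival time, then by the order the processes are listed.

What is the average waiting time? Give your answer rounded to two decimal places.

11.20

Timeline: | 100 0-13 | 101 13-15 | 104 15-20 | 102 20-27 | 103 27-42 |
Completion: 100=13  101=15  102=27  103=42  104=20
Turnaround (C−A): 100=13  101=13  102=23  103=37  104=12
Waiting times: 100=0, 101=11, 102=16, 103=22, 104=7
Average waiting = (0+11+16+22+7) / 5 = 56/5 = 11.20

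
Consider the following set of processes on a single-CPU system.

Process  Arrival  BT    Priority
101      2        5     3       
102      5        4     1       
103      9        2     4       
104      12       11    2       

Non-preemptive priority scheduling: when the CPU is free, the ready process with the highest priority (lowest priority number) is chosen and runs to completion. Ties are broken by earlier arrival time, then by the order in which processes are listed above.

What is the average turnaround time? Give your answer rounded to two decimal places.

6.75

Timeline: | idle 0-2 | 101 2-7 | 102 7-11 | 103 11-13 | 104 13-24 |
Completion: 101=7  102=11  103=13  104=24
Turnaround (C−A): 101=5  102=6  103=4  104=12
Turnaround times: 101=5, 102=6, 103=4, 104=12
Average turnaround = (5+6+4+12) / 4 = 27/4 = 6.75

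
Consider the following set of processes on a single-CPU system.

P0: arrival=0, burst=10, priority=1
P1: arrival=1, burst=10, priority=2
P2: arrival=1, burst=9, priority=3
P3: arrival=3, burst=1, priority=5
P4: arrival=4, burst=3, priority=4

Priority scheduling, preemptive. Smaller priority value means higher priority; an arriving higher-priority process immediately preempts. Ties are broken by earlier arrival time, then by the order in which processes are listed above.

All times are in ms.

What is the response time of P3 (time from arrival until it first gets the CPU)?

Schedule: | P0 0-10 | P1 10-20 | P2 20-29 | P4 29-32 | P3 32-33 |
Completion: P0=10  P1=20  P2=29  P3=33  P4=32
Turnaround (C−A): P0=10  P1=19  P2=28  P3=30  P4=28
Response(P3) = first start − arrival = 32 − 3 = 29

29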